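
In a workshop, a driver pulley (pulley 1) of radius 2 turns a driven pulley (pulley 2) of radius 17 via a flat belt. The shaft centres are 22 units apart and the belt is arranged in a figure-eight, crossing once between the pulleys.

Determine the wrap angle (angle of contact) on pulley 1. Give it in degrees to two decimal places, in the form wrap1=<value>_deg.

crossed belt: β = asin((r1+r2)/C) = asin(19/22) = 59.7274°
wrap1 = wrap2 = π + 2β = 299.4547°

wrap1=299.45_deg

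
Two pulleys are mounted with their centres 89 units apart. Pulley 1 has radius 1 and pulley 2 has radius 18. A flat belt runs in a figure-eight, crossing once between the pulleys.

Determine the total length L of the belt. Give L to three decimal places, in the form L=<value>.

crossed belt: β = asin((r1+r2)/C) = asin(19/89) = 12.3266°
wrap1 = wrap2 = π + 2β = 204.6531°
tangent length = C·cosβ = 86.9483
L = (r1+r2)·wrap + 2·C·cosβ = 19·3.5719 + 2·86.9483 = 241.7621

L=241.762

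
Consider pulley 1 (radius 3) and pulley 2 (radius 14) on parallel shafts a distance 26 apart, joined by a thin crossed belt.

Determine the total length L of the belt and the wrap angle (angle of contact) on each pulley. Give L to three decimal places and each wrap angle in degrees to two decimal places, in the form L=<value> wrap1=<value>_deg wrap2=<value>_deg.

L=116.982 wrap1=261.66_deg wrap2=261.66_deg

crossed belt: β = asin((r1+r2)/C) = asin(17/26) = 40.8322°
wrap1 = wrap2 = π + 2β = 261.6644°
tangent length = C·cosβ = 19.6723
L = (r1+r2)·wrap + 2·C·cosβ = 17·4.5669 + 2·19.6723 = 116.9820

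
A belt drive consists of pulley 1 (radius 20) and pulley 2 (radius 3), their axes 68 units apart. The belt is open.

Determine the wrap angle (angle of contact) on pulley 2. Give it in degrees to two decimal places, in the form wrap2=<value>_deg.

open belt: β = asin((r2−r1)/C) = asin(-17/68) = -14.4775°
wrap1 = π − 2β = 208.9550°
wrap2 = π + 2β = 151.0450°

wrap2=151.04_deg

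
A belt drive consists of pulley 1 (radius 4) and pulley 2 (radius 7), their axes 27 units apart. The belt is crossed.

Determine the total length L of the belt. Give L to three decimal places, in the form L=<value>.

crossed belt: β = asin((r1+r2)/C) = asin(11/27) = 24.0421°
wrap1 = wrap2 = π + 2β = 228.0842°
tangent length = C·cosβ = 24.6577
L = (r1+r2)·wrap + 2·C·cosβ = 11·3.9808 + 2·24.6577 = 93.1043

L=93.104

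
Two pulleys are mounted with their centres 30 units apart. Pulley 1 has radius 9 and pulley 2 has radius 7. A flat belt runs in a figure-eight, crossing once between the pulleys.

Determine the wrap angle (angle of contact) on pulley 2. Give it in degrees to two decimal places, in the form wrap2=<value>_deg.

crossed belt: β = asin((r1+r2)/C) = asin(16/30) = 32.2310°
wrap1 = wrap2 = π + 2β = 244.4619°

wrap2=244.46_deg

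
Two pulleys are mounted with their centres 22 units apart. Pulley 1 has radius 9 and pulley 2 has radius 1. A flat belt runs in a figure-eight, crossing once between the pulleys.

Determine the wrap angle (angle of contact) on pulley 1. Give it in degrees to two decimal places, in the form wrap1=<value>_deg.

wrap1=234.07_deg

crossed belt: β = asin((r1+r2)/C) = asin(10/22) = 27.0357°
wrap1 = wrap2 = π + 2β = 234.0714°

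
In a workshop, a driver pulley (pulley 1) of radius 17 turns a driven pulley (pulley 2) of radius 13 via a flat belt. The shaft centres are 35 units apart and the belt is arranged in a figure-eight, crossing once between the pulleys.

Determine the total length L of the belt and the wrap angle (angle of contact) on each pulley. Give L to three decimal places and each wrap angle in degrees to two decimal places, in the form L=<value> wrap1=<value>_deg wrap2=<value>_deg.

L=192.085 wrap1=297.99_deg wrap2=297.99_deg

crossed belt: β = asin((r1+r2)/C) = asin(30/35) = 58.9973°
wrap1 = wrap2 = π + 2β = 297.9946°
tangent length = C·cosβ = 18.0278
L = (r1+r2)·wrap + 2·C·cosβ = 30·5.2010 + 2·18.0278 = 192.0851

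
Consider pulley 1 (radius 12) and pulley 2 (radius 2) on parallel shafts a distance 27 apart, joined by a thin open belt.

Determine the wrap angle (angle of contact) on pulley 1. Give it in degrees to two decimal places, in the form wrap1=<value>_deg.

open belt: β = asin((r2−r1)/C) = asin(-10/27) = -21.7385°
wrap1 = π − 2β = 223.4769°
wrap2 = π + 2β = 136.5231°

wrap1=223.48_deg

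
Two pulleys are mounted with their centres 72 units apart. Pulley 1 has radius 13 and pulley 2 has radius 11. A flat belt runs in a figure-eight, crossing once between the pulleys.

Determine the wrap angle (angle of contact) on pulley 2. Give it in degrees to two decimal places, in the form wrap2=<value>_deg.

crossed belt: β = asin((r1+r2)/C) = asin(24/72) = 19.4712°
wrap1 = wrap2 = π + 2β = 218.9424°

wrap2=218.94_deg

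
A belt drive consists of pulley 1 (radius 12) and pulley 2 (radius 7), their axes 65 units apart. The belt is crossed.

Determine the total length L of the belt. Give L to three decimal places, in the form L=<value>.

crossed belt: β = asin((r1+r2)/C) = asin(19/65) = 16.9962°
wrap1 = wrap2 = π + 2β = 213.9923°
tangent length = C·cosβ = 62.1611
L = (r1+r2)·wrap + 2·C·cosβ = 19·3.7349 + 2·62.1611 = 195.2847

L=195.285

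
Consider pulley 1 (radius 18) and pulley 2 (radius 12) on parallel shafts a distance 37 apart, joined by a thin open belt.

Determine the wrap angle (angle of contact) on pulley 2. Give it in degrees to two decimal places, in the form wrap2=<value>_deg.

open belt: β = asin((r2−r1)/C) = asin(-6/37) = -9.3324°
wrap1 = π − 2β = 198.6648°
wrap2 = π + 2β = 161.3352°

wrap2=161.34_deg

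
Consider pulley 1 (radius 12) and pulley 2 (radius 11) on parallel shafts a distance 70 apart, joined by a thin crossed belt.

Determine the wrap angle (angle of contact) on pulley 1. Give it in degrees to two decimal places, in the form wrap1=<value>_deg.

wrap1=218.36_deg

crossed belt: β = asin((r1+r2)/C) = asin(23/70) = 19.1821°
wrap1 = wrap2 = π + 2β = 218.3642°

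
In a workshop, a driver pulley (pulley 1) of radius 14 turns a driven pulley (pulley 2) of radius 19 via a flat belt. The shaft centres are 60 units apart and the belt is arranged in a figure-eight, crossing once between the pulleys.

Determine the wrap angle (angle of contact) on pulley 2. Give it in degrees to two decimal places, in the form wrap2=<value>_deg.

crossed belt: β = asin((r1+r2)/C) = asin(33/60) = 33.3670°
wrap1 = wrap2 = π + 2β = 246.7340°

wrap2=246.73_deg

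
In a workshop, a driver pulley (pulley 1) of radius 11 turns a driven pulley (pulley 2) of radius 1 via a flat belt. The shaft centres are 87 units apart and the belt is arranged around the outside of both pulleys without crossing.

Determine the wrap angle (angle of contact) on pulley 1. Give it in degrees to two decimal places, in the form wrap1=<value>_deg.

open belt: β = asin((r2−r1)/C) = asin(-10/87) = -6.6003°
wrap1 = π − 2β = 193.2006°
wrap2 = π + 2β = 166.7994°

wrap1=193.20_deg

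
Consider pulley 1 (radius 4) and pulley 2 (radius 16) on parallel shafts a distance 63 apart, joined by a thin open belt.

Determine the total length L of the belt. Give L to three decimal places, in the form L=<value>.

open belt: β = asin((r2−r1)/C) = asin(12/63) = 10.9806°
wrap1 = π − 2β = 158.0388°
wrap2 = π + 2β = 201.9612°
tangent length = C·cosβ = 61.8466
L = r1·wrap1 + r2·wrap2 + 2·C·cosβ = 4·2.7583 + 16·3.5249 + 2·61.8466 = 191.1246

L=191.125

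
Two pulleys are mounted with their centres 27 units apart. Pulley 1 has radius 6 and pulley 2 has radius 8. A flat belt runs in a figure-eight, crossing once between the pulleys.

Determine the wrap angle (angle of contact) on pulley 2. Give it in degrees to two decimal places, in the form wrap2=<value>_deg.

crossed belt: β = asin((r1+r2)/C) = asin(14/27) = 31.2329°
wrap1 = wrap2 = π + 2β = 242.4659°

wrap2=242.47_deg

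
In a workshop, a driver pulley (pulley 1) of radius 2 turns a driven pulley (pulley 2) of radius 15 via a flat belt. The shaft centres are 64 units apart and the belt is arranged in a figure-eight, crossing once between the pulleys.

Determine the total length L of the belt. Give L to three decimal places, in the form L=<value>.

crossed belt: β = asin((r1+r2)/C) = asin(17/64) = 15.4041°
wrap1 = wrap2 = π + 2β = 210.8082°
tangent length = C·cosβ = 61.7009
L = (r1+r2)·wrap + 2·C·cosβ = 17·3.6793 + 2·61.7009 = 185.9498

L=185.950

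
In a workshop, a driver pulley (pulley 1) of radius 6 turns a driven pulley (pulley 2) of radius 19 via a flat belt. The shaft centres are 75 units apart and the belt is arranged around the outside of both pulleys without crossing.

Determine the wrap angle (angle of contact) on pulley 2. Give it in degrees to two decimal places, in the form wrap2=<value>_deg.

open belt: β = asin((r2−r1)/C) = asin(13/75) = 9.9817°
wrap1 = π − 2β = 160.0366°
wrap2 = π + 2β = 199.9634°

wrap2=199.96_deg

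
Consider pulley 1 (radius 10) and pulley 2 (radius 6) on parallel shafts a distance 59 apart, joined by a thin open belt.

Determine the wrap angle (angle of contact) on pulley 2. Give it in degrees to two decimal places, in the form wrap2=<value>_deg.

open belt: β = asin((r2−r1)/C) = asin(-4/59) = -3.8874°
wrap1 = π − 2β = 187.7749°
wrap2 = π + 2β = 172.2251°

wrap2=172.23_deg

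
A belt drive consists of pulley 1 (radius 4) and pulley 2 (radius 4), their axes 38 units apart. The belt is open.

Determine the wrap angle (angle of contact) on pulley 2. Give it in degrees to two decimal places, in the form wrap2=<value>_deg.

open belt: β = asin((r2−r1)/C) = asin(0/38) = 0.0000°
wrap1 = π − 2β = 180.0000°
wrap2 = π + 2β = 180.0000°

wrap2=180.00_deg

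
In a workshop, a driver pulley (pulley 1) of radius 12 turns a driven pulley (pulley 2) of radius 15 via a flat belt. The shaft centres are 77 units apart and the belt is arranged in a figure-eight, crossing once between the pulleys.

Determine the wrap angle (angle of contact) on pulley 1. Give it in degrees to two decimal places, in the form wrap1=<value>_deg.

wrap1=221.05_deg

crossed belt: β = asin((r1+r2)/C) = asin(27/77) = 20.5270°
wrap1 = wrap2 = π + 2β = 221.0541°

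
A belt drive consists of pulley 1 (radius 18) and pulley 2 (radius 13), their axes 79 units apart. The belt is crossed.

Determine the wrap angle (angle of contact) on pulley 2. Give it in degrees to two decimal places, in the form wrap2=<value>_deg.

wrap2=226.21_deg

crossed belt: β = asin((r1+r2)/C) = asin(31/79) = 23.1042°
wrap1 = wrap2 = π + 2β = 226.2085°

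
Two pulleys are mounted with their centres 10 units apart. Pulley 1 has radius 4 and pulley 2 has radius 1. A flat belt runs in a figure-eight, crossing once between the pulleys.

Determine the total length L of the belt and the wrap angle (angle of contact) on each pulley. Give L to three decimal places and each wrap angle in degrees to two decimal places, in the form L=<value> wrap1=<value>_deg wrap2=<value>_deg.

L=38.264 wrap1=240.00_deg wrap2=240.00_deg

crossed belt: β = asin((r1+r2)/C) = asin(5/10) = 30.0000°
wrap1 = wrap2 = π + 2β = 240.0000°
tangent length = C·cosβ = 8.6603
L = (r1+r2)·wrap + 2·C·cosβ = 5·4.1888 + 2·8.6603 = 38.2645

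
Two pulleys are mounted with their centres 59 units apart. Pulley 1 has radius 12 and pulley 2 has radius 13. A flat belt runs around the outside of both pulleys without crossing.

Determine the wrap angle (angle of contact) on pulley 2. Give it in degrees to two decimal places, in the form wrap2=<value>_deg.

wrap2=181.94_deg

open belt: β = asin((r2−r1)/C) = asin(1/59) = 0.9712°
wrap1 = π − 2β = 178.0577°
wrap2 = π + 2β = 181.9423°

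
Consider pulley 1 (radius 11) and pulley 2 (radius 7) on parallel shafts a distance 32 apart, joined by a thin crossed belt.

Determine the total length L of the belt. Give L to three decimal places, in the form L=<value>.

crossed belt: β = asin((r1+r2)/C) = asin(18/32) = 34.2289°
wrap1 = wrap2 = π + 2β = 248.4577°
tangent length = C·cosβ = 26.4575
L = (r1+r2)·wrap + 2·C·cosβ = 18·4.3364 + 2·26.4575 = 130.9703

L=130.970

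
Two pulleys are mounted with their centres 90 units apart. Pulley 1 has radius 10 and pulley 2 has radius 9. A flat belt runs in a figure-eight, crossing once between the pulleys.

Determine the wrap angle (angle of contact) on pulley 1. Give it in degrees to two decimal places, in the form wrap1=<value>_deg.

wrap1=204.37_deg

crossed belt: β = asin((r1+r2)/C) = asin(19/90) = 12.1875°
wrap1 = wrap2 = π + 2β = 204.3749°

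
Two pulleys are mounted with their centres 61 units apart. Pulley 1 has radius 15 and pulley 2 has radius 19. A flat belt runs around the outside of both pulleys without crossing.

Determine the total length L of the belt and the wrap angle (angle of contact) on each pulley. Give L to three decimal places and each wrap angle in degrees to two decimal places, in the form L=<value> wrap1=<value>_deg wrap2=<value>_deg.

open belt: β = asin((r2−r1)/C) = asin(4/61) = 3.7598°
wrap1 = π − 2β = 172.4804°
wrap2 = π + 2β = 187.5196°
tangent length = C·cosβ = 60.8687
L = r1·wrap1 + r2·wrap2 + 2·C·cosβ = 15·3.0104 + 19·3.2728 + 2·60.8687 = 229.0765

L=229.077 wrap1=172.48_deg wrap2=187.52_deg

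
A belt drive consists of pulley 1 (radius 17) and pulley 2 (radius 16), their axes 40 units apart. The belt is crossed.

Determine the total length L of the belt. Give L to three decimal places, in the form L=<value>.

L=212.917

crossed belt: β = asin((r1+r2)/C) = asin(33/40) = 55.5885°
wrap1 = wrap2 = π + 2β = 291.1770°
tangent length = C·cosβ = 22.6053
L = (r1+r2)·wrap + 2·C·cosβ = 33·5.0820 + 2·22.6053 = 212.9165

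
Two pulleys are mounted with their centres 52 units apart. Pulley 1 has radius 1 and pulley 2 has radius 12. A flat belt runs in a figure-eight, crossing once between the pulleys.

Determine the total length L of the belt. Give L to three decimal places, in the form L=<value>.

L=148.108

crossed belt: β = asin((r1+r2)/C) = asin(13/52) = 14.4775°
wrap1 = wrap2 = π + 2β = 208.9550°
tangent length = C·cosβ = 50.3488
L = (r1+r2)·wrap + 2·C·cosβ = 13·3.6470 + 2·50.3488 = 148.1080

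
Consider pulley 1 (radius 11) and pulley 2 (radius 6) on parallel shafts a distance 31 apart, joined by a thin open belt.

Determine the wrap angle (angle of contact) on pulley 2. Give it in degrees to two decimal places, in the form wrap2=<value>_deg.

wrap2=161.44_deg

open belt: β = asin((r2−r1)/C) = asin(-5/31) = -9.2818°
wrap1 = π − 2β = 198.5636°
wrap2 = π + 2β = 161.4364°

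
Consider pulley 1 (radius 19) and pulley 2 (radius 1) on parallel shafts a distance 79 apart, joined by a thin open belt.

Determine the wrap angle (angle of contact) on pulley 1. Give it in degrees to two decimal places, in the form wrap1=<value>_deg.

wrap1=206.34_deg

open belt: β = asin((r2−r1)/C) = asin(-18/79) = -13.1704°
wrap1 = π − 2β = 206.3408°
wrap2 = π + 2β = 153.6592°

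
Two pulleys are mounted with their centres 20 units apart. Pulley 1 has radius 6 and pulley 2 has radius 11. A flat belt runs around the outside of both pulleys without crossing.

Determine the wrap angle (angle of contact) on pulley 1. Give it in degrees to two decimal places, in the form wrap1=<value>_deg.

open belt: β = asin((r2−r1)/C) = asin(5/20) = 14.4775°
wrap1 = π − 2β = 151.0450°
wrap2 = π + 2β = 208.9550°

wrap1=151.04_deg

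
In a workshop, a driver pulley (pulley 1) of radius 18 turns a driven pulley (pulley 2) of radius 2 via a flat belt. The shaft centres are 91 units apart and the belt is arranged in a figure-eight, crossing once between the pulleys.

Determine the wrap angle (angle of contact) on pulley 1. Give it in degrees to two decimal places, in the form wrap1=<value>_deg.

wrap1=205.39_deg

crossed belt: β = asin((r1+r2)/C) = asin(20/91) = 12.6961°
wrap1 = wrap2 = π + 2β = 205.3922°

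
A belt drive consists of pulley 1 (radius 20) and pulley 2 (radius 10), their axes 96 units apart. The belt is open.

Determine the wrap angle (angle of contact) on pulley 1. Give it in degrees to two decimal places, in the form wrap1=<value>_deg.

open belt: β = asin((r2−r1)/C) = asin(-10/96) = -5.9792°
wrap1 = π − 2β = 191.9583°
wrap2 = π + 2β = 168.0417°

wrap1=191.96_deg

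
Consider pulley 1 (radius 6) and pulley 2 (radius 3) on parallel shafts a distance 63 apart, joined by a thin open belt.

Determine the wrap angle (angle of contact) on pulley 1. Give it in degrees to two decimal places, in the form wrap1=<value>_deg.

open belt: β = asin((r2−r1)/C) = asin(-3/63) = -2.7294°
wrap1 = π − 2β = 185.4588°
wrap2 = π + 2β = 174.5412°

wrap1=185.46_deg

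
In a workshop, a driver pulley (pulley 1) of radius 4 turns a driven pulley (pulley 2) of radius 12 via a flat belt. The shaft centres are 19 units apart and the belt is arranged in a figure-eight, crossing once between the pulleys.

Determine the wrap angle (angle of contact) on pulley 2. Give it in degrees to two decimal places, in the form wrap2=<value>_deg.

wrap2=294.73_deg

crossed belt: β = asin((r1+r2)/C) = asin(16/19) = 57.3631°
wrap1 = wrap2 = π + 2β = 294.7262°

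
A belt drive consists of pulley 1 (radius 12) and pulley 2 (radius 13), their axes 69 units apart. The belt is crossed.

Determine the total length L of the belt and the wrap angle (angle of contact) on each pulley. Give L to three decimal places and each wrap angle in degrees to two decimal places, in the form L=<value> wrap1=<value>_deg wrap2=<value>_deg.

crossed belt: β = asin((r1+r2)/C) = asin(25/69) = 21.2427°
wrap1 = wrap2 = π + 2β = 222.4853°
tangent length = C·cosβ = 64.3117
L = (r1+r2)·wrap + 2·C·cosβ = 25·3.8831 + 2·64.3117 = 225.7010

L=225.701 wrap1=222.49_deg wrap2=222.49_deg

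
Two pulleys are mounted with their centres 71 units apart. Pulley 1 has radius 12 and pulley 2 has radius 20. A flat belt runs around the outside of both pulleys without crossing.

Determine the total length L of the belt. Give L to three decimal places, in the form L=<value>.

L=243.433

open belt: β = asin((r2−r1)/C) = asin(8/71) = 6.4696°
wrap1 = π − 2β = 167.0608°
wrap2 = π + 2β = 192.9392°
tangent length = C·cosβ = 70.5479
L = r1·wrap1 + r2·wrap2 + 2·C·cosβ = 12·2.9158 + 20·3.3674 + 2·70.5479 = 243.4333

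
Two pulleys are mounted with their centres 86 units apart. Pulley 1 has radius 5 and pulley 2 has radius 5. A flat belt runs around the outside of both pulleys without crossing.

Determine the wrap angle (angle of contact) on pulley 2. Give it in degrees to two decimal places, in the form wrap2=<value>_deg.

wrap2=180.00_deg

open belt: β = asin((r2−r1)/C) = asin(0/86) = 0.0000°
wrap1 = π − 2β = 180.0000°
wrap2 = π + 2β = 180.0000°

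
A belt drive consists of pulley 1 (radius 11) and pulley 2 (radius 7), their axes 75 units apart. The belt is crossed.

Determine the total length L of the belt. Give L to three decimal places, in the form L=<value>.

crossed belt: β = asin((r1+r2)/C) = asin(18/75) = 13.8865°
wrap1 = wrap2 = π + 2β = 207.7731°
tangent length = C·cosβ = 72.8080
L = (r1+r2)·wrap + 2·C·cosβ = 18·3.6263 + 2·72.8080 = 210.8898

L=210.890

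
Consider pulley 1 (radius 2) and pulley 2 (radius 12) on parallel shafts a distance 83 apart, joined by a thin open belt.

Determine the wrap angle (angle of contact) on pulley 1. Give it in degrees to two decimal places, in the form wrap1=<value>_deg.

open belt: β = asin((r2−r1)/C) = asin(10/83) = 6.9199°
wrap1 = π − 2β = 166.1602°
wrap2 = π + 2β = 193.8398°

wrap1=166.16_deg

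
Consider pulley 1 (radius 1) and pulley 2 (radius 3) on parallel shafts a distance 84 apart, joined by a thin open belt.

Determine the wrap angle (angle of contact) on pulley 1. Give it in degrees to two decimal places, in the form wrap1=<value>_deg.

open belt: β = asin((r2−r1)/C) = asin(2/84) = 1.3643°
wrap1 = π − 2β = 177.2714°
wrap2 = π + 2β = 182.7286°

wrap1=177.27_deg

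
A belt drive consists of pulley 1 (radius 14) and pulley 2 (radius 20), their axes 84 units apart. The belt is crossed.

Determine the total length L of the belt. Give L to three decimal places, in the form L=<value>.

crossed belt: β = asin((r1+r2)/C) = asin(34/84) = 23.8762°
wrap1 = wrap2 = π + 2β = 227.7524°
tangent length = C·cosβ = 76.8115
L = (r1+r2)·wrap + 2·C·cosβ = 34·3.9750 + 2·76.8115 = 288.7739

L=288.774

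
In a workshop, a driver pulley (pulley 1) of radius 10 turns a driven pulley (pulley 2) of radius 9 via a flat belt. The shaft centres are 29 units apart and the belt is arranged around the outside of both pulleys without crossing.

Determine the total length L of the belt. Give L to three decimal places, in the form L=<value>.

open belt: β = asin((r2−r1)/C) = asin(-1/29) = -1.9761°
wrap1 = π − 2β = 183.9522°
wrap2 = π + 2β = 176.0478°
tangent length = C·cosβ = 28.9828
L = r1·wrap1 + r2·wrap2 + 2·C·cosβ = 10·3.2106 + 9·3.0726 + 2·28.9828 = 117.7247

L=117.725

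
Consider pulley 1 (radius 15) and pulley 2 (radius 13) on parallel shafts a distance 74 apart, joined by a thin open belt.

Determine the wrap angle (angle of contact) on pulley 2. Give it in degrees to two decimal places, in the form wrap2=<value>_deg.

wrap2=176.90_deg

open belt: β = asin((r2−r1)/C) = asin(-2/74) = -1.5487°
wrap1 = π − 2β = 183.0974°
wrap2 = π + 2β = 176.9026°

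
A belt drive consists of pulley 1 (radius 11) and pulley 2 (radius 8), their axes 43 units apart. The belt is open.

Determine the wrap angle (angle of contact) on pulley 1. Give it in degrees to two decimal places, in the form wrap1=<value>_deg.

wrap1=188.00_deg

open belt: β = asin((r2−r1)/C) = asin(-3/43) = -4.0006°
wrap1 = π − 2β = 188.0013°
wrap2 = π + 2β = 171.9987°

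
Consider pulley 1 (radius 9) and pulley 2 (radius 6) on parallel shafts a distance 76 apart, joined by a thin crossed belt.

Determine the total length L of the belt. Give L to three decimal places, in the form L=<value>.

crossed belt: β = asin((r1+r2)/C) = asin(15/76) = 11.3831°
wrap1 = wrap2 = π + 2β = 202.7662°
tangent length = C·cosβ = 74.5050
L = (r1+r2)·wrap + 2·C·cosβ = 15·3.5389 + 2·74.5050 = 202.0941

L=202.094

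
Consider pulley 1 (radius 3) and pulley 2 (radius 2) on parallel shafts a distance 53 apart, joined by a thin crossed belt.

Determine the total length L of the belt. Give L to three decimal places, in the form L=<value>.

L=122.180

crossed belt: β = asin((r1+r2)/C) = asin(5/53) = 5.4133°
wrap1 = wrap2 = π + 2β = 190.8266°
tangent length = C·cosβ = 52.7636
L = (r1+r2)·wrap + 2·C·cosβ = 5·3.3306 + 2·52.7636 = 122.1800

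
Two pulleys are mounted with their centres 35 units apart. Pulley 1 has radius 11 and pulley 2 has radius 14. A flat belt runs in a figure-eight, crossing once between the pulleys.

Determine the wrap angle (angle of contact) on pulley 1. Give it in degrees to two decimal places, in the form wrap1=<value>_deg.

crossed belt: β = asin((r1+r2)/C) = asin(25/35) = 45.5847°
wrap1 = wrap2 = π + 2β = 271.1694°

wrap1=271.17_deg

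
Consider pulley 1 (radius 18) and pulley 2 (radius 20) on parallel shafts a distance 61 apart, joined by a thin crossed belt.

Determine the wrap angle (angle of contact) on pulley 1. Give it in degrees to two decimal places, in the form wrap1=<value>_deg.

crossed belt: β = asin((r1+r2)/C) = asin(38/61) = 38.5319°
wrap1 = wrap2 = π + 2β = 257.0639°

wrap1=257.06_deg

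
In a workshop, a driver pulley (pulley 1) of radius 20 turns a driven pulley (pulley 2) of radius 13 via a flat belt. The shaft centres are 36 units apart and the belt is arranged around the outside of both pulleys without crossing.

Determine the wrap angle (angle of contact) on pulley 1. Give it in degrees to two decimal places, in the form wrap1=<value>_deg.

open belt: β = asin((r2−r1)/C) = asin(-7/36) = -11.2123°
wrap1 = π − 2β = 202.4245°
wrap2 = π + 2β = 157.5755°

wrap1=202.42_deg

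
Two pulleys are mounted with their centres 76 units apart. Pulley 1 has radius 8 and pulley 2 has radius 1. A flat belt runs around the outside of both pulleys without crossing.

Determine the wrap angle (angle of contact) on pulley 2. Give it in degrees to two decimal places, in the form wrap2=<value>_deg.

wrap2=169.43_deg

open belt: β = asin((r2−r1)/C) = asin(-7/76) = -5.2847°
wrap1 = π − 2β = 190.5695°
wrap2 = π + 2β = 169.4305°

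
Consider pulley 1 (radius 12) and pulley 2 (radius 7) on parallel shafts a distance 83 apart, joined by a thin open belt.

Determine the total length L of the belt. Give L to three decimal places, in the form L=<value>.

L=225.992

open belt: β = asin((r2−r1)/C) = asin(-5/83) = -3.4536°
wrap1 = π − 2β = 186.9073°
wrap2 = π + 2β = 173.0927°
tangent length = C·cosβ = 82.8493
L = r1·wrap1 + r2·wrap2 + 2·C·cosβ = 12·3.2621 + 7·3.0210 + 2·82.8493 = 225.9916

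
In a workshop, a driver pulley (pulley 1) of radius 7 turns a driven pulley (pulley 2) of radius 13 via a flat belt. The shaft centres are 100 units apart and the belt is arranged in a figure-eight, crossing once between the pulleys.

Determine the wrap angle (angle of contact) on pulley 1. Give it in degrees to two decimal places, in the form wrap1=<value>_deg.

wrap1=203.07_deg

crossed belt: β = asin((r1+r2)/C) = asin(20/100) = 11.5370°
wrap1 = wrap2 = π + 2β = 203.0739°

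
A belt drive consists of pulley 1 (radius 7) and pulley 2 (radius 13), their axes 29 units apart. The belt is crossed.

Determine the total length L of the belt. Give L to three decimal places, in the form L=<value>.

crossed belt: β = asin((r1+r2)/C) = asin(20/29) = 43.6028°
wrap1 = wrap2 = π + 2β = 267.2056°
tangent length = C·cosβ = 21.0000
L = (r1+r2)·wrap + 2·C·cosβ = 20·4.6636 + 2·21.0000 = 135.2724

L=135.272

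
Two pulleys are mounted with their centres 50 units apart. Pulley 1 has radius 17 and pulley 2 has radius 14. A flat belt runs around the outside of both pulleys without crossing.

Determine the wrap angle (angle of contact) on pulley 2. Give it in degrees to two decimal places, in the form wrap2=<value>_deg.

wrap2=173.12_deg

open belt: β = asin((r2−r1)/C) = asin(-3/50) = -3.4398°
wrap1 = π − 2β = 186.8796°
wrap2 = π + 2β = 173.1204°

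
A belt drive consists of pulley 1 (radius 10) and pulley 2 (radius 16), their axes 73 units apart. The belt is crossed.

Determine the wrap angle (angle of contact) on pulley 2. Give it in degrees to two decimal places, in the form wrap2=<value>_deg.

wrap2=221.73_deg

crossed belt: β = asin((r1+r2)/C) = asin(26/73) = 20.8648°
wrap1 = wrap2 = π + 2β = 221.7296°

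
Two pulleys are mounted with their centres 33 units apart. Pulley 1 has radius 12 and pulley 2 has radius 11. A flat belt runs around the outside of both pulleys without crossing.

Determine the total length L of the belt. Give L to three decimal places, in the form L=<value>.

open belt: β = asin((r2−r1)/C) = asin(-1/33) = -1.7365°
wrap1 = π − 2β = 183.4730°
wrap2 = π + 2β = 176.5270°
tangent length = C·cosβ = 32.9848
L = r1·wrap1 + r2·wrap2 + 2·C·cosβ = 12·3.2022 + 11·3.0810 + 2·32.9848 = 138.2869

L=138.287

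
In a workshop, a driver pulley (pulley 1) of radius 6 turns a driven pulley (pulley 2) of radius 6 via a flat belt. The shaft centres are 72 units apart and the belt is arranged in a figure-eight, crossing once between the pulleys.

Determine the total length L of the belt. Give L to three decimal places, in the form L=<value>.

crossed belt: β = asin((r1+r2)/C) = asin(12/72) = 9.5941°
wrap1 = wrap2 = π + 2β = 199.1881°
tangent length = C·cosβ = 70.9930
L = (r1+r2)·wrap + 2·C·cosβ = 12·3.4765 + 2·70.9930 = 183.7038

L=183.704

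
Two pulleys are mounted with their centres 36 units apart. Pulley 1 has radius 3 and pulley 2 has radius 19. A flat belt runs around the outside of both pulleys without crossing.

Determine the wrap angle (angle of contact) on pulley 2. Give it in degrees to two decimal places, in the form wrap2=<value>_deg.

wrap2=232.78_deg

open belt: β = asin((r2−r1)/C) = asin(16/36) = 26.3878°
wrap1 = π − 2β = 127.2244°
wrap2 = π + 2β = 232.7756°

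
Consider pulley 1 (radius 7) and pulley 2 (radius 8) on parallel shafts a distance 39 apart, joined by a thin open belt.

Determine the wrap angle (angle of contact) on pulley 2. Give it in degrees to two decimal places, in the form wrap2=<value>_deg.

open belt: β = asin((r2−r1)/C) = asin(1/39) = 1.4693°
wrap1 = π − 2β = 177.0614°
wrap2 = π + 2β = 182.9386°

wrap2=182.94_deg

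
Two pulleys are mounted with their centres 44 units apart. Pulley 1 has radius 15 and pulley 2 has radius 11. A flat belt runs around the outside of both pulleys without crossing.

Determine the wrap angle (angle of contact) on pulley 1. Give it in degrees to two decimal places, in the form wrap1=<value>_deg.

wrap1=190.43_deg

open belt: β = asin((r2−r1)/C) = asin(-4/44) = -5.2159°
wrap1 = π − 2β = 190.4318°
wrap2 = π + 2β = 169.5682°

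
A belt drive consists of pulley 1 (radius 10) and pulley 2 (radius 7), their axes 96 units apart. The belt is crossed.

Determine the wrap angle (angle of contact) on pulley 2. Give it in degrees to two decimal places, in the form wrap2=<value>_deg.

wrap2=200.40_deg

crossed belt: β = asin((r1+r2)/C) = asin(17/96) = 10.1999°
wrap1 = wrap2 = π + 2β = 200.3998°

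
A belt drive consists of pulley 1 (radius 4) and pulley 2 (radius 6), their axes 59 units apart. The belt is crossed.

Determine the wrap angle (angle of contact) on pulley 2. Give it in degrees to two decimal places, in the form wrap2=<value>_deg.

crossed belt: β = asin((r1+r2)/C) = asin(10/59) = 9.7583°
wrap1 = wrap2 = π + 2β = 199.5165°

wrap2=199.52_deg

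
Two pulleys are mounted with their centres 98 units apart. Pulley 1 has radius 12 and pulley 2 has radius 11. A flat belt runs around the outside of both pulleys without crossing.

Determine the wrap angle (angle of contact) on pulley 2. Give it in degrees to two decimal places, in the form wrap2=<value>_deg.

open belt: β = asin((r2−r1)/C) = asin(-1/98) = -0.5847°
wrap1 = π − 2β = 181.1693°
wrap2 = π + 2β = 178.8307°

wrap2=178.83_deg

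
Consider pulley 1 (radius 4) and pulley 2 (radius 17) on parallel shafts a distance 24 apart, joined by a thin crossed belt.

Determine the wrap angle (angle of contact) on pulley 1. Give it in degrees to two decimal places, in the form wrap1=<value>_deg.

wrap1=302.09_deg

crossed belt: β = asin((r1+r2)/C) = asin(21/24) = 61.0450°
wrap1 = wrap2 = π + 2β = 302.0900°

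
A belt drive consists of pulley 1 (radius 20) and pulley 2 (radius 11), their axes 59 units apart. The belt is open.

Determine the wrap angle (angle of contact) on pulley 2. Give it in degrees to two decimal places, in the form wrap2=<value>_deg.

open belt: β = asin((r2−r1)/C) = asin(-9/59) = -8.7743°
wrap1 = π − 2β = 197.5486°
wrap2 = π + 2β = 162.4514°

wrap2=162.45_deg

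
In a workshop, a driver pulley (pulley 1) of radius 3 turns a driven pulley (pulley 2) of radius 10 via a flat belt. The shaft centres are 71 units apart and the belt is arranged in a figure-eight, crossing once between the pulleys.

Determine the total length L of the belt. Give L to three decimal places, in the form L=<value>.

L=185.228

crossed belt: β = asin((r1+r2)/C) = asin(13/71) = 10.5503°
wrap1 = wrap2 = π + 2β = 201.1006°
tangent length = C·cosβ = 69.7997
L = (r1+r2)·wrap + 2·C·cosβ = 13·3.5099 + 2·69.7997 = 185.2277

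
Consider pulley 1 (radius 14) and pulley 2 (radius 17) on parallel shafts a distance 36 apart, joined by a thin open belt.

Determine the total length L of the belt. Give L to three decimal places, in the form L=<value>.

L=169.640

open belt: β = asin((r2−r1)/C) = asin(3/36) = 4.7802°
wrap1 = π − 2β = 170.4396°
wrap2 = π + 2β = 189.5604°
tangent length = C·cosβ = 35.8748
L = r1·wrap1 + r2·wrap2 + 2·C·cosβ = 14·2.9747 + 17·3.3085 + 2·35.8748 = 169.6395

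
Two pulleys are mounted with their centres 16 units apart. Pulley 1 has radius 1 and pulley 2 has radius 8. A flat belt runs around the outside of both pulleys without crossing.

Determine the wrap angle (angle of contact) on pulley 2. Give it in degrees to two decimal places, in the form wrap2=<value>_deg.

wrap2=231.89_deg

open belt: β = asin((r2−r1)/C) = asin(7/16) = 25.9445°
wrap1 = π − 2β = 128.1110°
wrap2 = π + 2β = 231.8890°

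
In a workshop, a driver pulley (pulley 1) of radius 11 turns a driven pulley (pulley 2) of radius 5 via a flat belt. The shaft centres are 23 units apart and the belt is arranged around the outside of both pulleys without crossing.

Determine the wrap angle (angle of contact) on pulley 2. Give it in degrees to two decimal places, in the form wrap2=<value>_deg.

open belt: β = asin((r2−r1)/C) = asin(-6/23) = -15.1217°
wrap1 = π − 2β = 210.2433°
wrap2 = π + 2β = 149.7567°

wrap2=149.76_deg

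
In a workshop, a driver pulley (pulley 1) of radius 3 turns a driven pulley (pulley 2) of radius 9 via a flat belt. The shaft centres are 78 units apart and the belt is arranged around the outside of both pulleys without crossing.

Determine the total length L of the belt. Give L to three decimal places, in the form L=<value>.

open belt: β = asin((r2−r1)/C) = asin(6/78) = 4.4117°
wrap1 = π − 2β = 171.1765°
wrap2 = π + 2β = 188.8235°
tangent length = C·cosβ = 77.7689
L = r1·wrap1 + r2·wrap2 + 2·C·cosβ = 3·2.9876 + 9·3.2956 + 2·77.7689 = 194.1609

L=194.161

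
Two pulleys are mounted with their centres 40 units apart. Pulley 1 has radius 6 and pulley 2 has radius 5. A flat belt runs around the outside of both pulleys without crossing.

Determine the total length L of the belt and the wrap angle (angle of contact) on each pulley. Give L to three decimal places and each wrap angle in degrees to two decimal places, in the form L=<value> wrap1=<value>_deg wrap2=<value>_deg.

L=114.583 wrap1=182.87_deg wrap2=177.13_deg

open belt: β = asin((r2−r1)/C) = asin(-1/40) = -1.4325°
wrap1 = π − 2β = 182.8651°
wrap2 = π + 2β = 177.1349°
tangent length = C·cosβ = 39.9875
L = r1·wrap1 + r2·wrap2 + 2·C·cosβ = 6·3.1916 + 5·3.0916 + 2·39.9875 = 114.5825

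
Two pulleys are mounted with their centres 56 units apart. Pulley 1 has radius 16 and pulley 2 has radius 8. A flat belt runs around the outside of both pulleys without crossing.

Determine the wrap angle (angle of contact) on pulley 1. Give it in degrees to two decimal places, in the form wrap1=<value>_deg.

wrap1=196.43_deg

open belt: β = asin((r2−r1)/C) = asin(-8/56) = -8.2132°
wrap1 = π − 2β = 196.4264°
wrap2 = π + 2β = 163.5736°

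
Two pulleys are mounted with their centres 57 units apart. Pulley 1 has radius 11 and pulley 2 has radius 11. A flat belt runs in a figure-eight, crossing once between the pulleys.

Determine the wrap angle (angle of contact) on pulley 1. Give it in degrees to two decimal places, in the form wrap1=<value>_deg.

crossed belt: β = asin((r1+r2)/C) = asin(22/57) = 22.7037°
wrap1 = wrap2 = π + 2β = 225.4073°

wrap1=225.41_deg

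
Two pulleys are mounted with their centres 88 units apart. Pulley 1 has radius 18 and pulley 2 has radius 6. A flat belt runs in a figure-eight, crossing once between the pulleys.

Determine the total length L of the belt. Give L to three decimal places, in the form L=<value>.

L=257.985

crossed belt: β = asin((r1+r2)/C) = asin(24/88) = 15.8266°
wrap1 = wrap2 = π + 2β = 211.6532°
tangent length = C·cosβ = 84.6640
L = (r1+r2)·wrap + 2·C·cosβ = 24·3.6940 + 2·84.6640 = 257.9852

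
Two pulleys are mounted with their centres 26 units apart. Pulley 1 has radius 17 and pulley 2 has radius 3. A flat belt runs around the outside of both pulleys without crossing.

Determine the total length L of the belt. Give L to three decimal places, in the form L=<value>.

open belt: β = asin((r2−r1)/C) = asin(-14/26) = -32.5790°
wrap1 = π − 2β = 245.1579°
wrap2 = π + 2β = 114.8421°
tangent length = C·cosβ = 21.9089
L = r1·wrap1 + r2·wrap2 + 2·C·cosβ = 17·4.2788 + 3·2.0044 + 2·21.9089 = 122.5707

L=122.571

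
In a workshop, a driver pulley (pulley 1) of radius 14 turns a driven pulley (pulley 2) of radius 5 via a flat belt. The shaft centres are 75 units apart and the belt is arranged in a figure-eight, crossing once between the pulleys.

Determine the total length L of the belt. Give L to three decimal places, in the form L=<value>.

L=214.530

crossed belt: β = asin((r1+r2)/C) = asin(19/75) = 14.6748°
wrap1 = wrap2 = π + 2β = 209.3497°
tangent length = C·cosβ = 72.5534
L = (r1+r2)·wrap + 2·C·cosβ = 19·3.6538 + 2·72.5534 = 214.5298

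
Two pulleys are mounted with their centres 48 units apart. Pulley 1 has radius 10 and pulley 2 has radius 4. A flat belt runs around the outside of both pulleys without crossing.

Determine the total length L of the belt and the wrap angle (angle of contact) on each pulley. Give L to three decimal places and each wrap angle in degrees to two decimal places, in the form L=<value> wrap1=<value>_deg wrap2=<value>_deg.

L=140.733 wrap1=194.36_deg wrap2=165.64_deg

open belt: β = asin((r2−r1)/C) = asin(-6/48) = -7.1808°
wrap1 = π − 2β = 194.3615°
wrap2 = π + 2β = 165.6385°
tangent length = C·cosβ = 47.6235
L = r1·wrap1 + r2·wrap2 + 2·C·cosβ = 10·3.3922 + 4·2.8909 + 2·47.6235 = 140.7333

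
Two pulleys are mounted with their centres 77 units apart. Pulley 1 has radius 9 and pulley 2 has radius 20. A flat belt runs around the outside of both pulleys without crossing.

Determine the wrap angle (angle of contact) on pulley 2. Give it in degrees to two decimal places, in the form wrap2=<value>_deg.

wrap2=196.43_deg

open belt: β = asin((r2−r1)/C) = asin(11/77) = 8.2132°
wrap1 = π − 2β = 163.5736°
wrap2 = π + 2β = 196.4264°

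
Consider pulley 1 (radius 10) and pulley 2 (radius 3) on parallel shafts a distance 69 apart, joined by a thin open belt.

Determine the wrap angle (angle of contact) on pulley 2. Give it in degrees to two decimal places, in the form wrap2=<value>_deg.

open belt: β = asin((r2−r1)/C) = asin(-7/69) = -5.8226°
wrap1 = π − 2β = 191.6453°
wrap2 = π + 2β = 168.3547°

wrap2=168.35_deg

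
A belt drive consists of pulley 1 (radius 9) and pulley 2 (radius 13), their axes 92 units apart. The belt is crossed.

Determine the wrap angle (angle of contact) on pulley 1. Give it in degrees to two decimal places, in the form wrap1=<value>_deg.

crossed belt: β = asin((r1+r2)/C) = asin(22/92) = 13.8352°
wrap1 = wrap2 = π + 2β = 207.6704°

wrap1=207.67_deg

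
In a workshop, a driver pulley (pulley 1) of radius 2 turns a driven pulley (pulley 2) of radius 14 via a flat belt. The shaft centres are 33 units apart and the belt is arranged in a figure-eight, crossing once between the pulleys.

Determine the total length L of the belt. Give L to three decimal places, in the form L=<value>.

L=124.187

crossed belt: β = asin((r1+r2)/C) = asin(16/33) = 29.0025°
wrap1 = wrap2 = π + 2β = 238.0051°
tangent length = C·cosβ = 28.8617
L = (r1+r2)·wrap + 2·C·cosβ = 16·4.1540 + 2·28.8617 = 124.1870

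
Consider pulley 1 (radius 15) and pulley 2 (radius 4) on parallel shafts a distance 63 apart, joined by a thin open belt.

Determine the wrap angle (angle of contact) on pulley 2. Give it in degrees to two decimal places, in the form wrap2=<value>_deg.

open belt: β = asin((r2−r1)/C) = asin(-11/63) = -10.0556°
wrap1 = π − 2β = 200.1111°
wrap2 = π + 2β = 159.8889°

wrap2=159.89_deg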